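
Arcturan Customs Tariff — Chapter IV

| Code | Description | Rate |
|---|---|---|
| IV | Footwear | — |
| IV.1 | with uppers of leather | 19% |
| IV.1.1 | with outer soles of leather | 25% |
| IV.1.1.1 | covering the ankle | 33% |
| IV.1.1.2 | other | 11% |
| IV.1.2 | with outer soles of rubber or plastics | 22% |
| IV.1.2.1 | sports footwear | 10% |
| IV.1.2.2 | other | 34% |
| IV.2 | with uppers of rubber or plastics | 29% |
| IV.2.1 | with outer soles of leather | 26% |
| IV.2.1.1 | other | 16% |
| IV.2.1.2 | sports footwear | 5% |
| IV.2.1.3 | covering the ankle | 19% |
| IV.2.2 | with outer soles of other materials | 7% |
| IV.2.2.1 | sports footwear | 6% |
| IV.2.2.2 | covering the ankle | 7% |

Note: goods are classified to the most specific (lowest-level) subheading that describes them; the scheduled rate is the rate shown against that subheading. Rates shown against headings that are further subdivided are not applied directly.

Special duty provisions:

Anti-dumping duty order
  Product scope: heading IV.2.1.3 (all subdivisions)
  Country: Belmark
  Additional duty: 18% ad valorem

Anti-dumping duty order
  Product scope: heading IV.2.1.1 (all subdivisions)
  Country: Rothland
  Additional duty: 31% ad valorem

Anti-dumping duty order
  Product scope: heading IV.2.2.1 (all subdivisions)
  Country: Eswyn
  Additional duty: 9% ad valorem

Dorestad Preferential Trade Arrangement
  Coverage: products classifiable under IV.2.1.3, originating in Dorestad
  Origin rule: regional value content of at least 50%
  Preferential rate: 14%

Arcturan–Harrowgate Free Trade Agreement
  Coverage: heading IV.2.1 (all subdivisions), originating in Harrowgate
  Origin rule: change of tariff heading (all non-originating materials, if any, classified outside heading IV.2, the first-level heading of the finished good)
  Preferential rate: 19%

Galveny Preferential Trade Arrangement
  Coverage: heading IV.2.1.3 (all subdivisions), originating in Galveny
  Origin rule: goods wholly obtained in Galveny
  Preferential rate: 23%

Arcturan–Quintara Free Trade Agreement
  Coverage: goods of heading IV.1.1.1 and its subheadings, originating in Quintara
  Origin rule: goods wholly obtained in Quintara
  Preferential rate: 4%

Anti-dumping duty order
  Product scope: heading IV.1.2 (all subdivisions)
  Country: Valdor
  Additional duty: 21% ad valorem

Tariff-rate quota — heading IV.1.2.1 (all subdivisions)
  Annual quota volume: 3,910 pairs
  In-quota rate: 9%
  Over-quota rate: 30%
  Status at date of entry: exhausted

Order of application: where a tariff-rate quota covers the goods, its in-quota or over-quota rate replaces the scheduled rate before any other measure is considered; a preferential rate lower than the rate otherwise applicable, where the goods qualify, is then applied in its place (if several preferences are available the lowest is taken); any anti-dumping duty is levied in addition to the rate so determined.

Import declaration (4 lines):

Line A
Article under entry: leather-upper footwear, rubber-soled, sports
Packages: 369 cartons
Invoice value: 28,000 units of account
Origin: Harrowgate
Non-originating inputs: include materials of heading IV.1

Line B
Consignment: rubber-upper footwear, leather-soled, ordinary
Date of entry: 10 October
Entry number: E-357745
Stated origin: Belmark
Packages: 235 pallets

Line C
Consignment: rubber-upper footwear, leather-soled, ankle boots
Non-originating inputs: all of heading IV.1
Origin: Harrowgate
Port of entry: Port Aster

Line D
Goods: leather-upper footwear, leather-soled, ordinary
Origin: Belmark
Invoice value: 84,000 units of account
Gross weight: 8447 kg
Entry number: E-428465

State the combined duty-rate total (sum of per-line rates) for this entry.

Line A: leather-upper → IV.1; rubber-soled → IV.1.2; sports → IV.1.2.1. Scheduled 10%. quota on IV.1.2.1 exhausted → over-quota 30%; Harrowgate agreement on IV.2.1: IV.1.2.1 not covered. → 30%.
Line B: rubber-upper → IV.2; leather-soled → IV.2.1; ordinary → IV.2.1.1. Scheduled 16%. No special measure applies. → 16%.
Line C: rubber-upper → IV.2; leather-soled → IV.2.1; ankle boots → IV.2.1.3. Scheduled 19%. Harrowgate agreement on IV.2.1: CTH met → 19% available; preference 19% not lower than 19% → no reduction. → 19%.
Line D: leather-upper → IV.1; leather-soled → IV.1.1; ordinary → IV.1.1.2. Scheduled 11%. No special measure applies. → 11%.
Sum: 30% + 16% + 19% + 11% = 76%.

76%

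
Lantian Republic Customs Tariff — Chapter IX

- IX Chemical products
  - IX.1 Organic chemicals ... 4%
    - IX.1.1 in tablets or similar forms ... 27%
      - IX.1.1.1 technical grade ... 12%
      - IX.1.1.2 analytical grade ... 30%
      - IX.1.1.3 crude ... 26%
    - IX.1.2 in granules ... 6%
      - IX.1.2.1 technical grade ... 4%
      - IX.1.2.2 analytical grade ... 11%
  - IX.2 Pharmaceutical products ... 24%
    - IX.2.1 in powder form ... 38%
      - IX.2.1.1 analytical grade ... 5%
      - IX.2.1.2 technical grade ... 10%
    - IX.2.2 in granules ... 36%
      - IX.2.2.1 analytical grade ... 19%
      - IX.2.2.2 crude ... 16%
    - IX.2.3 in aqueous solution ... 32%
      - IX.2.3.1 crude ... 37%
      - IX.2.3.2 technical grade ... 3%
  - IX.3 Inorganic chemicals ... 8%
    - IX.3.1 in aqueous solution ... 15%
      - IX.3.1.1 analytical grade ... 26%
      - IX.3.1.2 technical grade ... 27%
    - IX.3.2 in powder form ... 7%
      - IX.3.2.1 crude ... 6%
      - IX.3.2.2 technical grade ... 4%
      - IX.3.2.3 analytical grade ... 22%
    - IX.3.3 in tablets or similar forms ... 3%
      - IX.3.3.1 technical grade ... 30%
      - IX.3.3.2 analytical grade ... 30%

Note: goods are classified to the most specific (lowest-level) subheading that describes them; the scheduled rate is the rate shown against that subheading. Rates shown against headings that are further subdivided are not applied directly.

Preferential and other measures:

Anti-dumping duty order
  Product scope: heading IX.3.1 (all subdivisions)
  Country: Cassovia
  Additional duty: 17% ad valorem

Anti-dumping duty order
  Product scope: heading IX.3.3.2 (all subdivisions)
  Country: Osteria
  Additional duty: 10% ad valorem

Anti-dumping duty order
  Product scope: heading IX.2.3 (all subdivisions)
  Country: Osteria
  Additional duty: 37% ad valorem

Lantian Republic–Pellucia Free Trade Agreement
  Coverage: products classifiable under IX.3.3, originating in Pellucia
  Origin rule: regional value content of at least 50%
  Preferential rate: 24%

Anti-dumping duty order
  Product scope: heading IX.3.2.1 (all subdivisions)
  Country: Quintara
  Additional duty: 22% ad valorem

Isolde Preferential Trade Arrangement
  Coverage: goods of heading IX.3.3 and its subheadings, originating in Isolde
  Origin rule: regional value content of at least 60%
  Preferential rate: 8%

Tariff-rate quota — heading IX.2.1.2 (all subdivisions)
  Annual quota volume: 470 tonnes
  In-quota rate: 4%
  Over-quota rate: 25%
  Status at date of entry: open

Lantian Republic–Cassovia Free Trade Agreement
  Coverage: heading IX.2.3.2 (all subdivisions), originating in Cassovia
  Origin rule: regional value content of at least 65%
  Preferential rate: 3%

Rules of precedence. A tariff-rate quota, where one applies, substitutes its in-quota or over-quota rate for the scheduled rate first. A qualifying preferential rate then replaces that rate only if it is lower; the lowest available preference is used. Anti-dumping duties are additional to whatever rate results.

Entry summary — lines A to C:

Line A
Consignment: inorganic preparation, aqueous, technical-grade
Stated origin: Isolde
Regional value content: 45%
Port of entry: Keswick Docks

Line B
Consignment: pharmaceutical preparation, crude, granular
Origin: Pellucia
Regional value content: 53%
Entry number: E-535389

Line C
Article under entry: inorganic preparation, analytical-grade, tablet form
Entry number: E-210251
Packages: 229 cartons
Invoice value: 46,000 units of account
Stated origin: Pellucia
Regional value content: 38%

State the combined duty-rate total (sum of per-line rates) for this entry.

Line A: inorganic → IX.3; aqueous → IX.3.1; technical-grade → IX.3.1.2. Scheduled 27%. Isolde agreement on IX.3.3: IX.3.1.2 not covered. → 27%.
Line B: pharmaceutical → IX.2; granular → IX.2.2; crude → IX.2.2.2. Scheduled 16%. Pellucia agreement on IX.3.3: IX.2.2.2 not covered. → 16%.
Line C: inorganic → IX.3; tablet form → IX.3.3; analytical-grade → IX.3.3.2. Scheduled 30%. Pellucia agreement on IX.3.3: RVC < 50%. → 30%.
Sum: 27% + 16% + 30% = 73%.

73%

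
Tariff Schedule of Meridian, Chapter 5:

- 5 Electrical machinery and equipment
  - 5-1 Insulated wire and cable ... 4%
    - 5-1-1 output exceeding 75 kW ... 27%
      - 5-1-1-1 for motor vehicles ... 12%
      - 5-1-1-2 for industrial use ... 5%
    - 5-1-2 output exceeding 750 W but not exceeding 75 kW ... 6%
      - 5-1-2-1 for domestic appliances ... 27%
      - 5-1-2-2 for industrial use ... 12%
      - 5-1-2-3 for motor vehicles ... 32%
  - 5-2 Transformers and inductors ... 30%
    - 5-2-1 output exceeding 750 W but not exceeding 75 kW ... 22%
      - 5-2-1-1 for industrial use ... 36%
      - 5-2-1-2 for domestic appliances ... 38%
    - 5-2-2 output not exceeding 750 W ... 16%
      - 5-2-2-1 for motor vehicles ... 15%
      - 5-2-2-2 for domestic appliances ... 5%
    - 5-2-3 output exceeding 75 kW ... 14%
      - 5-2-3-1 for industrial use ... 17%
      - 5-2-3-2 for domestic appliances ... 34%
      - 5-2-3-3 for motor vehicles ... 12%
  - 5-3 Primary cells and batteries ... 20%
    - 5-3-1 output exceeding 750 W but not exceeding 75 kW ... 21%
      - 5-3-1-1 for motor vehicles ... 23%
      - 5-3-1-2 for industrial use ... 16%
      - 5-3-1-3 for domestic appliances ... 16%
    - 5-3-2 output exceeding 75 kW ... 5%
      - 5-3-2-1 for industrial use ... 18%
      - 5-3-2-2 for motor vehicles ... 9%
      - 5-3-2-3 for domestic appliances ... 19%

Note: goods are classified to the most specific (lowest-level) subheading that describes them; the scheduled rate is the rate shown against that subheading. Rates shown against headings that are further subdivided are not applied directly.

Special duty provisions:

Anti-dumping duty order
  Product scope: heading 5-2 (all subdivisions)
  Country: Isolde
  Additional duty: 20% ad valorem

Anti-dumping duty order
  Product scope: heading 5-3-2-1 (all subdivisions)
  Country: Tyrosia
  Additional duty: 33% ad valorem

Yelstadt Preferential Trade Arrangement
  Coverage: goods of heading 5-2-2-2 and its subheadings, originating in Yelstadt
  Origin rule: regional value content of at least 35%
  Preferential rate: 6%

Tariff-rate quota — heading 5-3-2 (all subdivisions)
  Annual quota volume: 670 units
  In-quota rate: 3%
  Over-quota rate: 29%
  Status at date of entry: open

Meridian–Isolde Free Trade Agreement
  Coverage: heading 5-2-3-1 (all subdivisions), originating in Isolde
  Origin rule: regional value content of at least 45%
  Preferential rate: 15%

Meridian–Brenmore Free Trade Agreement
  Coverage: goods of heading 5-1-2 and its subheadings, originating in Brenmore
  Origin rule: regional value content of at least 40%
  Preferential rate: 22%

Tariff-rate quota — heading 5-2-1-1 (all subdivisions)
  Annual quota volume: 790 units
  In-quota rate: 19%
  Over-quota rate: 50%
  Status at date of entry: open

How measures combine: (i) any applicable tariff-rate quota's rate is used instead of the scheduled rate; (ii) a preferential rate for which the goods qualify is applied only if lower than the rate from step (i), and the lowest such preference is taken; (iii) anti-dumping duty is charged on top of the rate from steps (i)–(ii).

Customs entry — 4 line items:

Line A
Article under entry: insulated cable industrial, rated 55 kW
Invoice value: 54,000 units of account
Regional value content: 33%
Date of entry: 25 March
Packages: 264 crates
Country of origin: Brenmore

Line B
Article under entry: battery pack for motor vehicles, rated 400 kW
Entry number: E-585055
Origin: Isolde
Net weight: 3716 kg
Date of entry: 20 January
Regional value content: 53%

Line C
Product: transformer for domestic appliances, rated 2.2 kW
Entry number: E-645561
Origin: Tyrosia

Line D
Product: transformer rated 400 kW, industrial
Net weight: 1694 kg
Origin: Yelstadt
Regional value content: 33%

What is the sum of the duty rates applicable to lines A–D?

Line A: insulated cable → 5-1; rated 55 kW → 5-1-2; industrial → 5-1-2-2. Scheduled 12%. Brenmore agreement on 5-1-2: RVC < 40%. → 12%.
Line B: battery pack → 5-3; rated 400 kW → 5-3-2; for motor vehicles → 5-3-2-2. Scheduled 9%. quota on 5-3-2 open → in-quota 3%; Isolde agreement on 5-2-3-1: 5-3-2-2 not covered. → 3%.
Line C: transformer → 5-2; rated 2.2 kW → 5-2-1; for domestic appliances → 5-2-1-2. Scheduled 38%. No special measure applies. → 38%.
Line D: transformer → 5-2; rated 400 kW → 5-2-3; industrial → 5-2-3-1. Scheduled 17%. Yelstadt agreement on 5-2-2-2: 5-2-3-1 not covered. → 17%.
Sum: 12% + 3% + 38% + 17% = 70%.

70%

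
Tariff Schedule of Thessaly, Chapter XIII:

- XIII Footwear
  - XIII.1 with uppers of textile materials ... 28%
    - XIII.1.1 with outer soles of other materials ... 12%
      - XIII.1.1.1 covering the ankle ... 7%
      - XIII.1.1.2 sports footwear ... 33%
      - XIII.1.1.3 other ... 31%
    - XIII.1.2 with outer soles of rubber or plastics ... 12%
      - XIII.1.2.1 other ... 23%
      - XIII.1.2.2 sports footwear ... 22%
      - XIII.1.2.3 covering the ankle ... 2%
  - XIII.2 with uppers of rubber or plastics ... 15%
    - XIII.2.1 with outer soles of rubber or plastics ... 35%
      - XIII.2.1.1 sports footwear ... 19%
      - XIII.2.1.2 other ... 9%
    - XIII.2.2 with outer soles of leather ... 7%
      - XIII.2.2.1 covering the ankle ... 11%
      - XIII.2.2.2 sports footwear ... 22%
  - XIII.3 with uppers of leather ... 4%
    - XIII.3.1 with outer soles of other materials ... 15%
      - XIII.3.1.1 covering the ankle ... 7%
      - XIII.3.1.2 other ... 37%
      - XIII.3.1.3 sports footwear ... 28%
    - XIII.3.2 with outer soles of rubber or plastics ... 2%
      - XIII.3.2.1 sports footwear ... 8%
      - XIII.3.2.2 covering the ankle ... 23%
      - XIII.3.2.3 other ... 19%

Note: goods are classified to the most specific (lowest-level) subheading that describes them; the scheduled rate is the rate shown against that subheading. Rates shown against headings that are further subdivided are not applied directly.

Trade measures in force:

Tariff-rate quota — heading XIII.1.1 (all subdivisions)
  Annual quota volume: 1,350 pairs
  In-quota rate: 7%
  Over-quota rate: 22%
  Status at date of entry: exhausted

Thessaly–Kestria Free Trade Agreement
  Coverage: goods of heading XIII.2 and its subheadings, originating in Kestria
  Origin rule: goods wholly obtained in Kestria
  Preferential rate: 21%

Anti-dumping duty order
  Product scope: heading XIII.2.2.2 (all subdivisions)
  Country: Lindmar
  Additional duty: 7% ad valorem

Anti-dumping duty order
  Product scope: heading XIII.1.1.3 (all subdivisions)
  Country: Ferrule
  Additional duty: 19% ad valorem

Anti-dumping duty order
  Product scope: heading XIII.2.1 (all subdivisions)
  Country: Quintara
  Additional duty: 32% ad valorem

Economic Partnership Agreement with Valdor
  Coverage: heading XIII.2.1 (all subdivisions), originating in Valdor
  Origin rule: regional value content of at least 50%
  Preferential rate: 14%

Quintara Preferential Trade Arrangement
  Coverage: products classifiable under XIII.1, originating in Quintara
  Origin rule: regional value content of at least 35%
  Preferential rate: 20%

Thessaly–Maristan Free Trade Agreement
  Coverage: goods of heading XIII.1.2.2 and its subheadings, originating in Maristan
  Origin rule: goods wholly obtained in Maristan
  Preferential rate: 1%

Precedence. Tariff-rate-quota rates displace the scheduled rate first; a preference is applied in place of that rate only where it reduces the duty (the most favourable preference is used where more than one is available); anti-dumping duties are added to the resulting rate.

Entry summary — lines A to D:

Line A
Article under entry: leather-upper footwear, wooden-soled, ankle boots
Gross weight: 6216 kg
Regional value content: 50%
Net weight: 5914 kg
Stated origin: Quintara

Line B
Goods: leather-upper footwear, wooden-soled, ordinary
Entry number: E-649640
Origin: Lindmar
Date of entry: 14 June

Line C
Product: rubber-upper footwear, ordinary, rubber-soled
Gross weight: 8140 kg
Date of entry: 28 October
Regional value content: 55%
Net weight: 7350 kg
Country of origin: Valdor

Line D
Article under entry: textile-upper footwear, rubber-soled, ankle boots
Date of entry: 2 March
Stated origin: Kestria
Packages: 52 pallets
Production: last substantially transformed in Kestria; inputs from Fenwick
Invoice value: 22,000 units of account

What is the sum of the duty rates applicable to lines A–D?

Line A: leather-upper → XIII.3; wooden-soled → XIII.3.1; ankle boots → XIII.3.1.1. Scheduled 7%. Quintara agreement on XIII.1: XIII.3.1.1 not covered. → 7%.
Line B: leather-upper → XIII.3; wooden-soled → XIII.3.1; ordinary → XIII.3.1.2. Scheduled 37%. No special measure applies. → 37%.
Line C: rubber-upper → XIII.2; rubber-soled → XIII.2.1; ordinary → XIII.2.1.2. Scheduled 9%. Valdor agreement on XIII.2.1: RVC ≥ 50% → 14% available; preference 14% not lower than 9% → no reduction. → 9%.
Line D: textile-upper → XIII.1; rubber-soled → XIII.1.2; ankle boots → XIII.1.2.3. Scheduled 2%. Kestria agreement on XIII.2: XIII.1.2.3 not covered. → 2%.
Sum: 7% + 37% + 9% + 2% = 55%.

55%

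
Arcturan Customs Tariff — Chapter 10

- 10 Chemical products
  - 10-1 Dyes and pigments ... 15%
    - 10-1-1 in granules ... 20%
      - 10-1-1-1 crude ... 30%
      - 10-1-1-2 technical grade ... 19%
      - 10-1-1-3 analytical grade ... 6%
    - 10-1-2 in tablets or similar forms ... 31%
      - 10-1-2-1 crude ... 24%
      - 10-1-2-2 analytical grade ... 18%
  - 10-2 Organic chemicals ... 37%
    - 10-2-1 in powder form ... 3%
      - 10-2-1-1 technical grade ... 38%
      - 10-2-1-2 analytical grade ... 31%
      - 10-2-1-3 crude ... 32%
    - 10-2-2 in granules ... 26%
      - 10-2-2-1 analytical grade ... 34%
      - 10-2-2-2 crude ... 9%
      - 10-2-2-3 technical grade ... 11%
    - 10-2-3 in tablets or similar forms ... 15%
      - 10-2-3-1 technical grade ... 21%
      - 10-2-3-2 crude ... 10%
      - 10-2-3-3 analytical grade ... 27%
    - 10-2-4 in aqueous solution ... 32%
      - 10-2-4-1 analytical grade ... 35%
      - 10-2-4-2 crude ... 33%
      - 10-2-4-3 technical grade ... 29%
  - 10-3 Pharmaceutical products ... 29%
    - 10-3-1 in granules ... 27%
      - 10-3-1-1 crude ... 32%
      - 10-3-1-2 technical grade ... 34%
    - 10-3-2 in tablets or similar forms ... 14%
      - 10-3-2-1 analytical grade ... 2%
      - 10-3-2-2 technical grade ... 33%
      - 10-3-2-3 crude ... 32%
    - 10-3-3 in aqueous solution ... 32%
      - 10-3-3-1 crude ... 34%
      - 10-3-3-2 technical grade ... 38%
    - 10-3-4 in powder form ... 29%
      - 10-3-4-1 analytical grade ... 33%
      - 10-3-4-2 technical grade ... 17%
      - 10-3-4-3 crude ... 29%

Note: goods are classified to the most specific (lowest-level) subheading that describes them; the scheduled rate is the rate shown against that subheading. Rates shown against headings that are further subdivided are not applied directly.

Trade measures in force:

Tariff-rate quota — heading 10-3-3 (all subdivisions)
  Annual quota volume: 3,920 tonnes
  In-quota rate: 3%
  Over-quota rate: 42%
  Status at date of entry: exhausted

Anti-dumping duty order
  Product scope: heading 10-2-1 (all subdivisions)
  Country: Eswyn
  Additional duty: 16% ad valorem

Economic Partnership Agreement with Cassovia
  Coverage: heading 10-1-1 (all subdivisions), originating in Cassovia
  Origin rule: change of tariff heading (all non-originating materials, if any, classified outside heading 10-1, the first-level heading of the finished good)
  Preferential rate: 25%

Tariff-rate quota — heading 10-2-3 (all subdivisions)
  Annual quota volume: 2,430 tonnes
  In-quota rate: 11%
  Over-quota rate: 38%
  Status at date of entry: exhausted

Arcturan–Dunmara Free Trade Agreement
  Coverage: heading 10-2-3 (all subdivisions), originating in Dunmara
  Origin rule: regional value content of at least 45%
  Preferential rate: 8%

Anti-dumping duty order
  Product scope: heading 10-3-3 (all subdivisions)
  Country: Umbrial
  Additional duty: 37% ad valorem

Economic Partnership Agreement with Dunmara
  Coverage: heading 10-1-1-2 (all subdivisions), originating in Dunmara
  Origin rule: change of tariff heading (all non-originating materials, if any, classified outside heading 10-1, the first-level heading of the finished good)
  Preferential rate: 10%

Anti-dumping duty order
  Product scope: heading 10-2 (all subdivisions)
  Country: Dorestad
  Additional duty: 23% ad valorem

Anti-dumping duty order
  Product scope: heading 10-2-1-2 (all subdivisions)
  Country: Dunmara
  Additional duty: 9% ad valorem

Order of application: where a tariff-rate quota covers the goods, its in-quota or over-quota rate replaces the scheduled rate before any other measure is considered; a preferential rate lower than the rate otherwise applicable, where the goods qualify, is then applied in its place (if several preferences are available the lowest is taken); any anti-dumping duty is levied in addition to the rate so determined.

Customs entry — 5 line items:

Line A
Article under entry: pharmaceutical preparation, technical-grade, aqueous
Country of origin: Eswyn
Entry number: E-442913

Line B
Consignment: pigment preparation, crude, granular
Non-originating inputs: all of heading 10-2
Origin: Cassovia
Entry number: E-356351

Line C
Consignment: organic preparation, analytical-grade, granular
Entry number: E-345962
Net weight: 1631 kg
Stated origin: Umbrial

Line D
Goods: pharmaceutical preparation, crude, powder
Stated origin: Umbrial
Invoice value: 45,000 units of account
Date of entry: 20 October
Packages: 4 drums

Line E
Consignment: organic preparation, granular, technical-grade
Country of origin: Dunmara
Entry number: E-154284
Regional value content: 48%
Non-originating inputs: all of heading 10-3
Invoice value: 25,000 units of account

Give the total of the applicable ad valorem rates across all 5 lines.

141%

Line A: pharmaceutical → 10-3; aqueous → 10-3-3; technical-grade → 10-3-3-2. Scheduled 38%. quota on 10-3-3 exhausted → over-quota 42%. → 42%.
Line B: pigment → 10-1; granular → 10-1-1; crude → 10-1-1-1. Scheduled 30%. Cassovia agreement on 10-1-1: CTH met → 25% available; preferential 25%. → 25%.
Line C: organic → 10-2; granular → 10-2-2; analytical-grade → 10-2-2-1. Scheduled 34%. No special measure applies. → 34%.
Line D: pharmaceutical → 10-3; powder → 10-3-4; crude → 10-3-4-3. Scheduled 29%. No special measure applies. → 29%.
Line E: organic → 10-2; granular → 10-2-2; technical-grade → 10-2-2-3. Scheduled 11%. Dunmara agreement on 10-2-3: 10-2-2-3 not covered; Dunmara agreement on 10-1-1-2: 10-2-2-3 not covered. → 11%.
Sum: 42% + 25% + 34% + 29% + 11% = 141%.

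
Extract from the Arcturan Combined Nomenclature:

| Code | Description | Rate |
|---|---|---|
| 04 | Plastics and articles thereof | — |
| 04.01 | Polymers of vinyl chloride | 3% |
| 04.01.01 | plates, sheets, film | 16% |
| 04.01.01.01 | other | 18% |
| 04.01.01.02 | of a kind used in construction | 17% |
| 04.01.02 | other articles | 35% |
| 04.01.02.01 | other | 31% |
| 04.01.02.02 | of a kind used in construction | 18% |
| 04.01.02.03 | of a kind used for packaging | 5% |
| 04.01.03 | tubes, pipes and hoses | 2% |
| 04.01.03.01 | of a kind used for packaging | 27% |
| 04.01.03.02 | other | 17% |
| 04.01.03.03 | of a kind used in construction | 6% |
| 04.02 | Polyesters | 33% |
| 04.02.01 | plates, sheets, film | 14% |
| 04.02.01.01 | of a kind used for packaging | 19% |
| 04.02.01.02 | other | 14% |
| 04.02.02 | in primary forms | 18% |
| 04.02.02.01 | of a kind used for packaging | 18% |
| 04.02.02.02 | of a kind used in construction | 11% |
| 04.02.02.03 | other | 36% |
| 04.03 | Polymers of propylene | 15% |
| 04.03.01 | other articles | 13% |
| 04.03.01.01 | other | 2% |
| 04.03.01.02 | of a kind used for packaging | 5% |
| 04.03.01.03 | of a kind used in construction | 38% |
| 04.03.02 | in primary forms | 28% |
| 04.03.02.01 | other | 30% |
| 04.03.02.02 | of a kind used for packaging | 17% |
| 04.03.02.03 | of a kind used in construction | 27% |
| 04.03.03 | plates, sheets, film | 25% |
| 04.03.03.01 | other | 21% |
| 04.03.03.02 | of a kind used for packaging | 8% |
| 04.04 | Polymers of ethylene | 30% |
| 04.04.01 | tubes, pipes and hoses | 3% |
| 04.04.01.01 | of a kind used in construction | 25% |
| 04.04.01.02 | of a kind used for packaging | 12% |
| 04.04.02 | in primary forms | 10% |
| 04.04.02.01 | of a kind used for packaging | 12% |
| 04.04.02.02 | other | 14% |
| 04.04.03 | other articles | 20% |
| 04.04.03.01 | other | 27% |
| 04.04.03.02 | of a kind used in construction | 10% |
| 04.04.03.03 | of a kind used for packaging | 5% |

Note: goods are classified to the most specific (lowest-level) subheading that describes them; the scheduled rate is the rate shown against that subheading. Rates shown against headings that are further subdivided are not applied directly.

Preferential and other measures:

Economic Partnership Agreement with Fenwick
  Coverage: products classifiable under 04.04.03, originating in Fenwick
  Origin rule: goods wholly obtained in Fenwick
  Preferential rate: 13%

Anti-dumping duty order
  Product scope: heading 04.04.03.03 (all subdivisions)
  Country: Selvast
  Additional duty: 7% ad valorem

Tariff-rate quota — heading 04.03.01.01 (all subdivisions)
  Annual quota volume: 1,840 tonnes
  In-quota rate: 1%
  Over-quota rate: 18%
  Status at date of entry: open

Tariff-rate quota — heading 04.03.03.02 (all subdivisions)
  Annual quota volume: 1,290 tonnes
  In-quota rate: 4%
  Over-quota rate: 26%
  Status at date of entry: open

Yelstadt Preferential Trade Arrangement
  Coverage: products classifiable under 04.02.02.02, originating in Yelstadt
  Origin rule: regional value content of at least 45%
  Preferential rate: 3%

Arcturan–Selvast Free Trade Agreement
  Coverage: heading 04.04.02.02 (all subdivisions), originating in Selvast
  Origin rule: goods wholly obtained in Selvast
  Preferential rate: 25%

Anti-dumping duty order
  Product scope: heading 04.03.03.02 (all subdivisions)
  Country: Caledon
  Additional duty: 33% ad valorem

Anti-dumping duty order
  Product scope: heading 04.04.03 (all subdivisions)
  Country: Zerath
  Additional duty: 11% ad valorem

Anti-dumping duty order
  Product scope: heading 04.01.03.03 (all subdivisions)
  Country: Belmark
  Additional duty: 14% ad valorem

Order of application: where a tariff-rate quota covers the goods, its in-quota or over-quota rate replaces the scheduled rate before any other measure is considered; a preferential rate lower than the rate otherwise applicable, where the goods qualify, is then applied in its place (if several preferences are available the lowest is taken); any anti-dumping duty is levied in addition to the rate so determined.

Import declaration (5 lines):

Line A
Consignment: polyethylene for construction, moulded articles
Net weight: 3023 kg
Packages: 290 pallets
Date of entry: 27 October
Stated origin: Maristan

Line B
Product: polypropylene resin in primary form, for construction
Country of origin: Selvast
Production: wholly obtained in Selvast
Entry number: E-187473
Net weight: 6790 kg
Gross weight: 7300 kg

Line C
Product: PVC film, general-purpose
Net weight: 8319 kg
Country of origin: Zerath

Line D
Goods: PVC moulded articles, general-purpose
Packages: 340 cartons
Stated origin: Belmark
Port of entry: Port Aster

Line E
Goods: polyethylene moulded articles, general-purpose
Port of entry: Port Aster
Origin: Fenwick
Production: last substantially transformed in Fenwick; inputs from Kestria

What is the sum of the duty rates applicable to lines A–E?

113%

Line A: polyethylene → 04.04; moulded articles → 04.04.03; for construction → 04.04.03.02. Scheduled 10%. No special measure applies. → 10%.
Line B: polypropylene → 04.03; resin in primary form → 04.03.02; for construction → 04.03.02.03. Scheduled 27%. Selvast agreement on 04.04.02.02: 04.03.02.03 not covered. → 27%.
Line C: PVC → 04.01; film → 04.01.01; general-purpose → 04.01.01.01. Scheduled 18%. No special measure applies. → 18%.
Line D: PVC → 04.01; moulded articles → 04.01.02; general-purpose → 04.01.02.01. Scheduled 31%. No special measure applies. → 31%.
Line E: polyethylene → 04.04; moulded articles → 04.04.03; general-purpose → 04.04.03.01. Scheduled 27%. Fenwick agreement on 04.04.03: not wholly obtained. → 27%.
Sum: 10% + 27% + 18% + 31% + 27% = 113%.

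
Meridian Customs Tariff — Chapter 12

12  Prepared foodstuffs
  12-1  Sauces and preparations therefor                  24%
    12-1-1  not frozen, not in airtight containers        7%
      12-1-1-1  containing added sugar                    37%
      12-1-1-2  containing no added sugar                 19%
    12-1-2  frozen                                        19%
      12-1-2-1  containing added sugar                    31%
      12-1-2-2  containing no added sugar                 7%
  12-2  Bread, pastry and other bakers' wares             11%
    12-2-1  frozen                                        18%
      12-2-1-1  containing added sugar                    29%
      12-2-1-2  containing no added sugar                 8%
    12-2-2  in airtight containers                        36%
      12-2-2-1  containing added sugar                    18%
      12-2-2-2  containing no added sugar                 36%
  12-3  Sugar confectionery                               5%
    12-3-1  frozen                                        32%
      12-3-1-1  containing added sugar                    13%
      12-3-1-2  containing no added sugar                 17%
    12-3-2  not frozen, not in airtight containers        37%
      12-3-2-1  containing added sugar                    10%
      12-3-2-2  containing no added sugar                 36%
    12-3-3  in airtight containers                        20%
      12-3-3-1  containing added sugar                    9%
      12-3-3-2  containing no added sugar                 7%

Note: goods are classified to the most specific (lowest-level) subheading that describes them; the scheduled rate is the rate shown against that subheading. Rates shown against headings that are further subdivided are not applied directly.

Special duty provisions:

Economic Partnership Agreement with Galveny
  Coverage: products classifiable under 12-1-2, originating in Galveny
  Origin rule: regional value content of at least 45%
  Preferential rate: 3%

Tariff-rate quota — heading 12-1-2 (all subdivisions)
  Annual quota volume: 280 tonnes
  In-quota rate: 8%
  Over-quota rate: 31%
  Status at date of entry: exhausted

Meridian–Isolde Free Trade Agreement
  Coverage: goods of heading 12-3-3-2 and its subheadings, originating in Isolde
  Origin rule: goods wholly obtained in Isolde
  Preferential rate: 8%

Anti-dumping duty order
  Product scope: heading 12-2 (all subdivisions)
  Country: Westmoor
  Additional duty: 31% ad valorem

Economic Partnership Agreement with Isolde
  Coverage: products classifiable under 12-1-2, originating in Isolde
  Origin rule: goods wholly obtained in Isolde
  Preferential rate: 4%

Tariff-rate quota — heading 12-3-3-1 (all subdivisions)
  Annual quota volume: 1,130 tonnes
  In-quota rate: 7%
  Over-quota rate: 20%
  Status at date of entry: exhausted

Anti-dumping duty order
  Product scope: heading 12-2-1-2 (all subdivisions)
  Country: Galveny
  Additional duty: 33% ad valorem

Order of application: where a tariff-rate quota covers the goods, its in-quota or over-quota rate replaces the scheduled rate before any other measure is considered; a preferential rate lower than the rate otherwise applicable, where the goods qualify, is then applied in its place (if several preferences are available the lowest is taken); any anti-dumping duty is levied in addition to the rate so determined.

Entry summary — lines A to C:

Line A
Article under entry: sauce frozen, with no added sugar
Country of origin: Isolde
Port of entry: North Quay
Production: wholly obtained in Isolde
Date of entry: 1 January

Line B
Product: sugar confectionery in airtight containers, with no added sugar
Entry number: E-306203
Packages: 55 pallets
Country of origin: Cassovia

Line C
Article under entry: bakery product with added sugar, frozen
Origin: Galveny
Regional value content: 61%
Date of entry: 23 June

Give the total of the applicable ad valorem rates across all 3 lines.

40%

Line A: sauce → 12-1; frozen → 12-1-2; with no added sugar → 12-1-2-2. Scheduled 7%. quota on 12-1-2 exhausted → over-quota 31%; Isolde agreement on 12-3-3-2: 12-1-2-2 not covered; Isolde agreement on 12-1-2: wholly obtained → 4% available; preferential 4%. → 4%.
Line B: sugar confectionery → 12-3; in airtight containers → 12-3-3; with no added sugar → 12-3-3-2. Scheduled 7%. No special measure applies. → 7%.
Line C: bakery product → 12-2; frozen → 12-2-1; with added sugar → 12-2-1-1. Scheduled 29%. Galveny agreement on 12-1-2: 12-2-1-1 not covered. → 29%.
Sum: 4% + 7% + 29% = 40%.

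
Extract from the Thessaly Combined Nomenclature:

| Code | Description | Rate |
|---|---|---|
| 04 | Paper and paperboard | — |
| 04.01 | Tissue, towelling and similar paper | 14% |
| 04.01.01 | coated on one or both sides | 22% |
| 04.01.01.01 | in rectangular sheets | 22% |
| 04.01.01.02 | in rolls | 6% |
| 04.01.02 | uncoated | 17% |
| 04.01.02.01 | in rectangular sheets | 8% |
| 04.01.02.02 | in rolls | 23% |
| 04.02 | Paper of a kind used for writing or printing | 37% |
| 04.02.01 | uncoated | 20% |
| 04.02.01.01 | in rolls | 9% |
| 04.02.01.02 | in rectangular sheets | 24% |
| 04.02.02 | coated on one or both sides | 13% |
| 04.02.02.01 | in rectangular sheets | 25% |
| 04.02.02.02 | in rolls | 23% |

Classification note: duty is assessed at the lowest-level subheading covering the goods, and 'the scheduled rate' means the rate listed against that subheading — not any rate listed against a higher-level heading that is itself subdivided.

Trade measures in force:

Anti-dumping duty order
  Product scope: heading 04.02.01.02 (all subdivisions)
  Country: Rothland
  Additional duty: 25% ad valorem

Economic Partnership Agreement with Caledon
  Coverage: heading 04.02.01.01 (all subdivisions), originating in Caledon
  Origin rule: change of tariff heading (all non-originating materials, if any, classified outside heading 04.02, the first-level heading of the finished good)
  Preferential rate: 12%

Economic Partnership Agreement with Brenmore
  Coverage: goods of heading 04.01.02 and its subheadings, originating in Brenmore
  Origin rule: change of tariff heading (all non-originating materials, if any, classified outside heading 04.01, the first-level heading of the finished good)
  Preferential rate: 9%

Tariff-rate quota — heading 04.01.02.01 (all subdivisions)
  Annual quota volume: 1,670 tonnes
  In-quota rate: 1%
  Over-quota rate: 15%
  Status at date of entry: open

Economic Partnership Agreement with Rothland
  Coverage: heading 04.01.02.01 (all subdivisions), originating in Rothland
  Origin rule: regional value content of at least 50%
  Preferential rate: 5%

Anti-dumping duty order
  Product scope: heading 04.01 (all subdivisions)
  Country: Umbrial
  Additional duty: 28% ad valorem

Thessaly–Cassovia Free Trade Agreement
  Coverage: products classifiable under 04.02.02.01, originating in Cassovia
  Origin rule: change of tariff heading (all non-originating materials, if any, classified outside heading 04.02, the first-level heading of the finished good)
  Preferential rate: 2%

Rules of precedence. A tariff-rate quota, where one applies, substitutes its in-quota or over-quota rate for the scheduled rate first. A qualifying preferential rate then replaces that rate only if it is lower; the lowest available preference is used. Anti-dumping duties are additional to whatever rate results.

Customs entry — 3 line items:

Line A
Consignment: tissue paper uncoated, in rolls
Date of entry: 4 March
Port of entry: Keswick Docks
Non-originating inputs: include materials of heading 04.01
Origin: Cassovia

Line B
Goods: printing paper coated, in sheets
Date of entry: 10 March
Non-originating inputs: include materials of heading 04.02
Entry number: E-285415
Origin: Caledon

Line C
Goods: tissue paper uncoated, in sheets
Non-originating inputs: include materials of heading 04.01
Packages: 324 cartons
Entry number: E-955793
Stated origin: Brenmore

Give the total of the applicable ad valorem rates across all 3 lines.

49%

Line A: tissue paper → 04.01; uncoated → 04.01.02; in rolls → 04.01.02.02. Scheduled 23%. Cassovia agreement on 04.02.02.01: 04.01.02.02 not covered. → 23%.
Line B: printing paper → 04.02; coated → 04.02.02; in sheets → 04.02.02.01. Scheduled 25%. Caledon agreement on 04.02.01.01: 04.02.02.01 not covered. → 25%.
Line C: tissue paper → 04.01; uncoated → 04.01.02; in sheets → 04.01.02.01. Scheduled 8%. quota on 04.01.02.01 open → in-quota 1%; Brenmore agreement on 04.01.02: CTH not met. → 1%.
Sum: 23% + 25% + 1% = 49%.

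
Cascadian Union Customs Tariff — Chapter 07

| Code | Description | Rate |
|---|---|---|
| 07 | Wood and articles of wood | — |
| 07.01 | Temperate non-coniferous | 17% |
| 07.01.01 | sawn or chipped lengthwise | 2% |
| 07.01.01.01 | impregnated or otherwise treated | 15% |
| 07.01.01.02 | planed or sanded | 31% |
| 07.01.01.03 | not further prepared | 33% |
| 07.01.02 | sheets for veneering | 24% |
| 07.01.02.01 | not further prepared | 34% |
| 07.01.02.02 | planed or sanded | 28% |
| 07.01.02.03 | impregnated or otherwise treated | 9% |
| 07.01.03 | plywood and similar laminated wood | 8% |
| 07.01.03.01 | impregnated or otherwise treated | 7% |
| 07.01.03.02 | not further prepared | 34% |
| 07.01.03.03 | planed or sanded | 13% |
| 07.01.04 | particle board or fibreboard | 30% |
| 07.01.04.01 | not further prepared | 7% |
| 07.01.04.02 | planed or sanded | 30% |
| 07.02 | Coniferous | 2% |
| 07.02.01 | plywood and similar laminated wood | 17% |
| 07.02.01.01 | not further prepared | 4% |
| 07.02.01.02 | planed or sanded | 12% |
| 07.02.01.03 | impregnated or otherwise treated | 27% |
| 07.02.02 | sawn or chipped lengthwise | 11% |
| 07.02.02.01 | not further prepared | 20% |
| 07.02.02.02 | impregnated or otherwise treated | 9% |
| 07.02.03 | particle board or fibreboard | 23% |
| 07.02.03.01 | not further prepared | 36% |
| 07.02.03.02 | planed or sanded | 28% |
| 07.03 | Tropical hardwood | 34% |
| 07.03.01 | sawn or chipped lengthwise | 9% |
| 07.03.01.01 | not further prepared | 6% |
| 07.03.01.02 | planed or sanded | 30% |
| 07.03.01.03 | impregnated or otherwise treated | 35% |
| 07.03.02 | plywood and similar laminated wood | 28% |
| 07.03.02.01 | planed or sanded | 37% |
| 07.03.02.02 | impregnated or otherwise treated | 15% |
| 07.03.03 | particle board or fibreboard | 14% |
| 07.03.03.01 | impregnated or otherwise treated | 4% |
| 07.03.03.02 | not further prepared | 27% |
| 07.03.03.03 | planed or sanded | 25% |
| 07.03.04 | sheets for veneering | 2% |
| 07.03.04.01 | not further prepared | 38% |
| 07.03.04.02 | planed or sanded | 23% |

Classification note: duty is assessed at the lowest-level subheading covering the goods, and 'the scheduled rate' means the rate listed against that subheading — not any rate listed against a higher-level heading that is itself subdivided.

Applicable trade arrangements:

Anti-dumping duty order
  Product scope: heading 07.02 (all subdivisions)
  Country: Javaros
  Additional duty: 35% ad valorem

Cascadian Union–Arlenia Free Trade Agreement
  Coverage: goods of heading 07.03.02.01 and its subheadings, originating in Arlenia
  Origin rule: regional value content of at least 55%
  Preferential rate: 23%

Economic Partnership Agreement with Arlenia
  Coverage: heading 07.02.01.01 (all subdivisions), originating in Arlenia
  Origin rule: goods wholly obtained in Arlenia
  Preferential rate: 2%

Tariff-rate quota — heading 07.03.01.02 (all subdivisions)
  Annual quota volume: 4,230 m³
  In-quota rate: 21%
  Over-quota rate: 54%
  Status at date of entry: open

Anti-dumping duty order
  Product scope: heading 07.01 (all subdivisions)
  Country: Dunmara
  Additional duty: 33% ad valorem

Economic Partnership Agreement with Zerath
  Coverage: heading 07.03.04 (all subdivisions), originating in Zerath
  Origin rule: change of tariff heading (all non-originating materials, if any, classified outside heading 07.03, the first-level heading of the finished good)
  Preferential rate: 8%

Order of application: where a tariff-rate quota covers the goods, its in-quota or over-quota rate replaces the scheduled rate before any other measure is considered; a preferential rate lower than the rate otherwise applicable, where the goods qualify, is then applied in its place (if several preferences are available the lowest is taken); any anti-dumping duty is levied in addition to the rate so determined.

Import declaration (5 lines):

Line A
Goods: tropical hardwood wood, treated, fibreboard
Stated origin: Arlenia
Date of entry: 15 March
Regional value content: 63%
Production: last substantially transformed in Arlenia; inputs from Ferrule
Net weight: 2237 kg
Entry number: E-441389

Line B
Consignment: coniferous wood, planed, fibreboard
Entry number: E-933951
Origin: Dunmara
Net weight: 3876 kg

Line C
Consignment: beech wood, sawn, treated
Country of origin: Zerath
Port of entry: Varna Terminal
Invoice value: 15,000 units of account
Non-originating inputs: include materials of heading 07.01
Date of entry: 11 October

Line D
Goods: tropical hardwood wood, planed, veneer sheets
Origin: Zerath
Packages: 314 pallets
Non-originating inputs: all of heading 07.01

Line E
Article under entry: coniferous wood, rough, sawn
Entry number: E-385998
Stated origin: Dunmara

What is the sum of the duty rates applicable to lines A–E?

Line A: tropical hardwood → 07.03; fibreboard → 07.03.03; treated → 07.03.03.01. Scheduled 4%. Arlenia agreement on 07.03.02.01: 07.03.03.01 not covered; Arlenia agreement on 07.02.01.01: 07.03.03.01 not covered. → 4%.
Line B: coniferous → 07.02; fibreboard → 07.02.03; planed → 07.02.03.02. Scheduled 28%. No special measure applies. → 28%.
Line C: beech → 07.01; sawn → 07.01.01; treated → 07.01.01.01. Scheduled 15%. Zerath agreement on 07.03.04: 07.01.01.01 not covered. → 15%.
Line D: tropical hardwood → 07.03; veneer sheets → 07.03.04; planed → 07.03.04.02. Scheduled 23%. Zerath agreement on 07.03.04: CTH met → 8% available; preferential 8%. → 8%.
Line E: coniferous → 07.02; sawn → 07.02.02; rough → 07.02.02.01. Scheduled 20%. No special measure applies. → 20%.
Sum: 4% + 28% + 15% + 8% + 20% = 75%.

75%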